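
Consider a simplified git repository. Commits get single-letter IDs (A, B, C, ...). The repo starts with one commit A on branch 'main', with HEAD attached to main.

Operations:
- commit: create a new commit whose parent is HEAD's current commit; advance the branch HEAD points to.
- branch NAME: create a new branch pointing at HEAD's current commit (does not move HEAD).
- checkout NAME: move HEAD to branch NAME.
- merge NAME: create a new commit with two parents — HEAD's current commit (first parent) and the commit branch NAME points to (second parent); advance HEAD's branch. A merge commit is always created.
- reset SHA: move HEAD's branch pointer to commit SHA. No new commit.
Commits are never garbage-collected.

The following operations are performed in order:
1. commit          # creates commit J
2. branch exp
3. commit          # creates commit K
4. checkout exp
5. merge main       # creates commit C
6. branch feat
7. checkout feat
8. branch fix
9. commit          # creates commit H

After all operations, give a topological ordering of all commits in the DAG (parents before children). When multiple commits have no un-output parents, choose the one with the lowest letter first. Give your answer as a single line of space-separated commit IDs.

After op 1 (commit): HEAD=main@J [main=J]
After op 2 (branch): HEAD=main@J [exp=J main=J]
After op 3 (commit): HEAD=main@K [exp=J main=K]
After op 4 (checkout): HEAD=exp@J [exp=J main=K]
After op 5 (merge): HEAD=exp@C [exp=C main=K]
After op 6 (branch): HEAD=exp@C [exp=C feat=C main=K]
After op 7 (checkout): HEAD=feat@C [exp=C feat=C main=K]
After op 8 (branch): HEAD=feat@C [exp=C feat=C fix=C main=K]
After op 9 (commit): HEAD=feat@H [exp=C feat=H fix=C main=K]
commit A: parents=[]
commit C: parents=['J', 'K']
commit H: parents=['C']
commit J: parents=['A']
commit K: parents=['J']

Answer: A J K C H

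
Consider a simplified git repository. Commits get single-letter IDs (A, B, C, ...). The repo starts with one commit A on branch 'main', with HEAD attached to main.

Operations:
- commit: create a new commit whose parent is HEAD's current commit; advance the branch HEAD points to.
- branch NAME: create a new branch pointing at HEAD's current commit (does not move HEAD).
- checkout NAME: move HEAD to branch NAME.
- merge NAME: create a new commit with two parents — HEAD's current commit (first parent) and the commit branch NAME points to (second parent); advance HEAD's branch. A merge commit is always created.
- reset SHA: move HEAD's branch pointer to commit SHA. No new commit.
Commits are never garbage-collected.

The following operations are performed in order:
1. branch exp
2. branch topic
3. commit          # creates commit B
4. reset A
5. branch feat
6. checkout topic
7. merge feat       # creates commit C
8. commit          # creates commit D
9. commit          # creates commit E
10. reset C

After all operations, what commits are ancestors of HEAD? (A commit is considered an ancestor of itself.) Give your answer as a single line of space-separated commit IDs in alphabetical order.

Answer: A C

Derivation:
After op 1 (branch): HEAD=main@A [exp=A main=A]
After op 2 (branch): HEAD=main@A [exp=A main=A topic=A]
After op 3 (commit): HEAD=main@B [exp=A main=B topic=A]
After op 4 (reset): HEAD=main@A [exp=A main=A topic=A]
After op 5 (branch): HEAD=main@A [exp=A feat=A main=A topic=A]
After op 6 (checkout): HEAD=topic@A [exp=A feat=A main=A topic=A]
After op 7 (merge): HEAD=topic@C [exp=A feat=A main=A topic=C]
After op 8 (commit): HEAD=topic@D [exp=A feat=A main=A topic=D]
After op 9 (commit): HEAD=topic@E [exp=A feat=A main=A topic=E]
After op 10 (reset): HEAD=topic@C [exp=A feat=A main=A topic=C]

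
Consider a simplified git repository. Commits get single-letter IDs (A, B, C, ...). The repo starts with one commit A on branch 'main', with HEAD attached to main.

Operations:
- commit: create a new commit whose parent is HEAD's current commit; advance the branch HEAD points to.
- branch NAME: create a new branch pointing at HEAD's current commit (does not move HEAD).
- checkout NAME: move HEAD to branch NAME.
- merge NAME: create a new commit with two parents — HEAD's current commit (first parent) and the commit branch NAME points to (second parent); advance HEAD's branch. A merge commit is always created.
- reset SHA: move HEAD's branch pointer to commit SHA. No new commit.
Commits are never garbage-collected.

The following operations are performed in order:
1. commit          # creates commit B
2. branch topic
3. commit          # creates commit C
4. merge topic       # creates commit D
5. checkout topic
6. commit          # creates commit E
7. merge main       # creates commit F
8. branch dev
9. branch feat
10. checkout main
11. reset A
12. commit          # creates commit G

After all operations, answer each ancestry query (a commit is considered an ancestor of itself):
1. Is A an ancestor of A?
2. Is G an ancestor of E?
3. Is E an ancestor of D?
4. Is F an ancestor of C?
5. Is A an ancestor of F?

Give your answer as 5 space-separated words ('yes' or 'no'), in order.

Answer: yes no no no yes

Derivation:
After op 1 (commit): HEAD=main@B [main=B]
After op 2 (branch): HEAD=main@B [main=B topic=B]
After op 3 (commit): HEAD=main@C [main=C topic=B]
After op 4 (merge): HEAD=main@D [main=D topic=B]
After op 5 (checkout): HEAD=topic@B [main=D topic=B]
After op 6 (commit): HEAD=topic@E [main=D topic=E]
After op 7 (merge): HEAD=topic@F [main=D topic=F]
After op 8 (branch): HEAD=topic@F [dev=F main=D topic=F]
After op 9 (branch): HEAD=topic@F [dev=F feat=F main=D topic=F]
After op 10 (checkout): HEAD=main@D [dev=F feat=F main=D topic=F]
After op 11 (reset): HEAD=main@A [dev=F feat=F main=A topic=F]
After op 12 (commit): HEAD=main@G [dev=F feat=F main=G topic=F]
ancestors(A) = {A}; A in? yes
ancestors(E) = {A,B,E}; G in? no
ancestors(D) = {A,B,C,D}; E in? no
ancestors(C) = {A,B,C}; F in? no
ancestors(F) = {A,B,C,D,E,F}; A in? yes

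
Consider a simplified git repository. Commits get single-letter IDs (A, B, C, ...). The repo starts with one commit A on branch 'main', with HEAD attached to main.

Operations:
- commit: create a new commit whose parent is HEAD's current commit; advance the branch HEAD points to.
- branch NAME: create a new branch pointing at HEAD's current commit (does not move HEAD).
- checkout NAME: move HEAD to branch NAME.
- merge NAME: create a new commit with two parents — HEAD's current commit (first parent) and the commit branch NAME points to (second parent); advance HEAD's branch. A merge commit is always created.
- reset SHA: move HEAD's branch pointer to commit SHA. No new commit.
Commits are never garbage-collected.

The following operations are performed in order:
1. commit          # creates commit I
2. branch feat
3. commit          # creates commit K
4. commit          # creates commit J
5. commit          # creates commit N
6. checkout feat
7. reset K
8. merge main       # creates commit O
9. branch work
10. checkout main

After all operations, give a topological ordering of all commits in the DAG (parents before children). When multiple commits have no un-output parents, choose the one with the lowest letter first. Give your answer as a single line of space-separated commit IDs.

Answer: A I K J N O

Derivation:
After op 1 (commit): HEAD=main@I [main=I]
After op 2 (branch): HEAD=main@I [feat=I main=I]
After op 3 (commit): HEAD=main@K [feat=I main=K]
After op 4 (commit): HEAD=main@J [feat=I main=J]
After op 5 (commit): HEAD=main@N [feat=I main=N]
After op 6 (checkout): HEAD=feat@I [feat=I main=N]
After op 7 (reset): HEAD=feat@K [feat=K main=N]
After op 8 (merge): HEAD=feat@O [feat=O main=N]
After op 9 (branch): HEAD=feat@O [feat=O main=N work=O]
After op 10 (checkout): HEAD=main@N [feat=O main=N work=O]
commit A: parents=[]
commit I: parents=['A']
commit J: parents=['K']
commit K: parents=['I']
commit N: parents=['J']
commit O: parents=['K', 'N']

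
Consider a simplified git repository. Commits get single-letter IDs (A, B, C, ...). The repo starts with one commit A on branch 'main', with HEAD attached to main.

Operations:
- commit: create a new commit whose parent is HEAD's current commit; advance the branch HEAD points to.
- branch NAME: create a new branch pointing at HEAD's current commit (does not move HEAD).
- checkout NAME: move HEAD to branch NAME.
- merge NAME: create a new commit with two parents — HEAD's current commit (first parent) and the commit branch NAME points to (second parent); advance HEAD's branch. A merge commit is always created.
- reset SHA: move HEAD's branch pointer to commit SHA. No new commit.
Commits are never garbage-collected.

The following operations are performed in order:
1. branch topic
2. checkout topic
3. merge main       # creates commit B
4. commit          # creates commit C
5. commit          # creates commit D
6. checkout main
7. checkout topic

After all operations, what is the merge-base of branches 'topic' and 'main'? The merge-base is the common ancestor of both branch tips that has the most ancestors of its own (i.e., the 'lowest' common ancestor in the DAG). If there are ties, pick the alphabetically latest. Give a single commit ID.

Answer: A

Derivation:
After op 1 (branch): HEAD=main@A [main=A topic=A]
After op 2 (checkout): HEAD=topic@A [main=A topic=A]
After op 3 (merge): HEAD=topic@B [main=A topic=B]
After op 4 (commit): HEAD=topic@C [main=A topic=C]
After op 5 (commit): HEAD=topic@D [main=A topic=D]
After op 6 (checkout): HEAD=main@A [main=A topic=D]
After op 7 (checkout): HEAD=topic@D [main=A topic=D]
ancestors(topic=D): ['A', 'B', 'C', 'D']
ancestors(main=A): ['A']
common: ['A']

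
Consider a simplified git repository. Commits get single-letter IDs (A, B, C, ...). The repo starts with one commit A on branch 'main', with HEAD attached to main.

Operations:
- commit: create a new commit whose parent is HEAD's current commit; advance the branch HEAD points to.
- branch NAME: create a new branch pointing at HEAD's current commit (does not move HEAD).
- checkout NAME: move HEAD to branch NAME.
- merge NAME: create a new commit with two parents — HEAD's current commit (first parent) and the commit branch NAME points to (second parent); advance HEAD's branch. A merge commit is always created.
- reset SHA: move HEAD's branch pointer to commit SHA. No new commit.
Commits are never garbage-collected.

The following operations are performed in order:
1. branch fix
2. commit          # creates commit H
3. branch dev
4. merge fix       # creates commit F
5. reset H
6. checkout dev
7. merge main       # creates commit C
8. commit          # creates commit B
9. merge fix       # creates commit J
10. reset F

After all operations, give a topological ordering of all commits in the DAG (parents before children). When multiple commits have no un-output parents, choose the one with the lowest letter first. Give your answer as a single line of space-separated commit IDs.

Answer: A H C B F J

Derivation:
After op 1 (branch): HEAD=main@A [fix=A main=A]
After op 2 (commit): HEAD=main@H [fix=A main=H]
After op 3 (branch): HEAD=main@H [dev=H fix=A main=H]
After op 4 (merge): HEAD=main@F [dev=H fix=A main=F]
After op 5 (reset): HEAD=main@H [dev=H fix=A main=H]
After op 6 (checkout): HEAD=dev@H [dev=H fix=A main=H]
After op 7 (merge): HEAD=dev@C [dev=C fix=A main=H]
After op 8 (commit): HEAD=dev@B [dev=B fix=A main=H]
After op 9 (merge): HEAD=dev@J [dev=J fix=A main=H]
After op 10 (reset): HEAD=dev@F [dev=F fix=A main=H]
commit A: parents=[]
commit B: parents=['C']
commit C: parents=['H', 'H']
commit F: parents=['H', 'A']
commit H: parents=['A']
commit J: parents=['B', 'A']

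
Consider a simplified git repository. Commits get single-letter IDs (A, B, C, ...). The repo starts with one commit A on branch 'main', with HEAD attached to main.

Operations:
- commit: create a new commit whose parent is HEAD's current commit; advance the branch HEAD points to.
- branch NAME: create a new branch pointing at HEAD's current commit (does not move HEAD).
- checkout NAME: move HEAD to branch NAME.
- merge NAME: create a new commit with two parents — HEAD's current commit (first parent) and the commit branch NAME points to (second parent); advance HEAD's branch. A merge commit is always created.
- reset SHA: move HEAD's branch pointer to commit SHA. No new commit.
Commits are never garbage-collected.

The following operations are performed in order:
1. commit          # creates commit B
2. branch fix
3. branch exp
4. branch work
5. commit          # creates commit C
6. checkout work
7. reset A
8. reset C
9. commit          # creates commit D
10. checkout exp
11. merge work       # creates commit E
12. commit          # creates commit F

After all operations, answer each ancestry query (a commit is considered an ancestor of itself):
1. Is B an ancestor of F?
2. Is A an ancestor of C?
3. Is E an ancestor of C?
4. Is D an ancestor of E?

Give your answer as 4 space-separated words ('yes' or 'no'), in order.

Answer: yes yes no yes

Derivation:
After op 1 (commit): HEAD=main@B [main=B]
After op 2 (branch): HEAD=main@B [fix=B main=B]
After op 3 (branch): HEAD=main@B [exp=B fix=B main=B]
After op 4 (branch): HEAD=main@B [exp=B fix=B main=B work=B]
After op 5 (commit): HEAD=main@C [exp=B fix=B main=C work=B]
After op 6 (checkout): HEAD=work@B [exp=B fix=B main=C work=B]
After op 7 (reset): HEAD=work@A [exp=B fix=B main=C work=A]
After op 8 (reset): HEAD=work@C [exp=B fix=B main=C work=C]
After op 9 (commit): HEAD=work@D [exp=B fix=B main=C work=D]
After op 10 (checkout): HEAD=exp@B [exp=B fix=B main=C work=D]
After op 11 (merge): HEAD=exp@E [exp=E fix=B main=C work=D]
After op 12 (commit): HEAD=exp@F [exp=F fix=B main=C work=D]
ancestors(F) = {A,B,C,D,E,F}; B in? yes
ancestors(C) = {A,B,C}; A in? yes
ancestors(C) = {A,B,C}; E in? no
ancestors(E) = {A,B,C,D,E}; D in? yes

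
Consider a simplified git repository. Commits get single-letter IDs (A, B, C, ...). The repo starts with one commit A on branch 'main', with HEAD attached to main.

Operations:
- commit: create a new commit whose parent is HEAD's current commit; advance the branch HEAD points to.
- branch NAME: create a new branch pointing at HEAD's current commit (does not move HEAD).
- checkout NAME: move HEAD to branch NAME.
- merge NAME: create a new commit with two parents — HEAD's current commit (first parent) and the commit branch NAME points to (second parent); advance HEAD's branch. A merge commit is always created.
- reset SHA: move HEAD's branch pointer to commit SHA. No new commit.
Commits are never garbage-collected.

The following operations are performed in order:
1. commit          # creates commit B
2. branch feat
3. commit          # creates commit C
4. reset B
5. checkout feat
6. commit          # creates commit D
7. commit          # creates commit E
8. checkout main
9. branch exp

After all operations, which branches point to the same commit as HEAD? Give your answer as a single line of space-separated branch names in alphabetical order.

After op 1 (commit): HEAD=main@B [main=B]
After op 2 (branch): HEAD=main@B [feat=B main=B]
After op 3 (commit): HEAD=main@C [feat=B main=C]
After op 4 (reset): HEAD=main@B [feat=B main=B]
After op 5 (checkout): HEAD=feat@B [feat=B main=B]
After op 6 (commit): HEAD=feat@D [feat=D main=B]
After op 7 (commit): HEAD=feat@E [feat=E main=B]
After op 8 (checkout): HEAD=main@B [feat=E main=B]
After op 9 (branch): HEAD=main@B [exp=B feat=E main=B]

Answer: exp main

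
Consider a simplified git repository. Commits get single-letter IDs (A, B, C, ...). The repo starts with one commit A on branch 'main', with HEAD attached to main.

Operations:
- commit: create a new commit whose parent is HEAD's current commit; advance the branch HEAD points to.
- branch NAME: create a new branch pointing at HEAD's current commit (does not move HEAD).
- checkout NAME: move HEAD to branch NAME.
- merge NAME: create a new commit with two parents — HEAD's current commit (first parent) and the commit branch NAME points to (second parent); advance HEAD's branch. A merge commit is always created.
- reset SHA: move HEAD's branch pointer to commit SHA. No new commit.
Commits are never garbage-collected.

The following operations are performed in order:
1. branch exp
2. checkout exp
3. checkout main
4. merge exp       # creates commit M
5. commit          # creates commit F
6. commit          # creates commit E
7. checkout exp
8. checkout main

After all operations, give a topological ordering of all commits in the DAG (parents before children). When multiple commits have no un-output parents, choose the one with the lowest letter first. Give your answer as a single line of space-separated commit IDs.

After op 1 (branch): HEAD=main@A [exp=A main=A]
After op 2 (checkout): HEAD=exp@A [exp=A main=A]
After op 3 (checkout): HEAD=main@A [exp=A main=A]
After op 4 (merge): HEAD=main@M [exp=A main=M]
After op 5 (commit): HEAD=main@F [exp=A main=F]
After op 6 (commit): HEAD=main@E [exp=A main=E]
After op 7 (checkout): HEAD=exp@A [exp=A main=E]
After op 8 (checkout): HEAD=main@E [exp=A main=E]
commit A: parents=[]
commit E: parents=['F']
commit F: parents=['M']
commit M: parents=['A', 'A']

Answer: A M F E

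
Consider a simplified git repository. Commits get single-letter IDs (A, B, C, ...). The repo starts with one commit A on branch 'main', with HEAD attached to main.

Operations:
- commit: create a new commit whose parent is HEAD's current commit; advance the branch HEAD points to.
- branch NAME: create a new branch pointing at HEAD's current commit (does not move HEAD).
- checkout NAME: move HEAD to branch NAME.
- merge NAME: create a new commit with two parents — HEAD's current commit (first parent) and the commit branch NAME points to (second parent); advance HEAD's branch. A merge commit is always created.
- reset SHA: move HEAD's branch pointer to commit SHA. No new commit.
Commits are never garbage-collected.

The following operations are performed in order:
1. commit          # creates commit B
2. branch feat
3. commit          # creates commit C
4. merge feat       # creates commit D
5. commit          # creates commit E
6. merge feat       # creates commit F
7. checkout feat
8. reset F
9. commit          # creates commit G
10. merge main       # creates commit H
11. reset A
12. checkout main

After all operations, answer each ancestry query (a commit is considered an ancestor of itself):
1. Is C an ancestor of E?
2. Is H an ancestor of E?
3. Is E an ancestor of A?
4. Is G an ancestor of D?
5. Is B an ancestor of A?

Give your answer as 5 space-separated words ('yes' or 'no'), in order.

After op 1 (commit): HEAD=main@B [main=B]
After op 2 (branch): HEAD=main@B [feat=B main=B]
After op 3 (commit): HEAD=main@C [feat=B main=C]
After op 4 (merge): HEAD=main@D [feat=B main=D]
After op 5 (commit): HEAD=main@E [feat=B main=E]
After op 6 (merge): HEAD=main@F [feat=B main=F]
After op 7 (checkout): HEAD=feat@B [feat=B main=F]
After op 8 (reset): HEAD=feat@F [feat=F main=F]
After op 9 (commit): HEAD=feat@G [feat=G main=F]
After op 10 (merge): HEAD=feat@H [feat=H main=F]
After op 11 (reset): HEAD=feat@A [feat=A main=F]
After op 12 (checkout): HEAD=main@F [feat=A main=F]
ancestors(E) = {A,B,C,D,E}; C in? yes
ancestors(E) = {A,B,C,D,E}; H in? no
ancestors(A) = {A}; E in? no
ancestors(D) = {A,B,C,D}; G in? no
ancestors(A) = {A}; B in? no

Answer: yes no no no no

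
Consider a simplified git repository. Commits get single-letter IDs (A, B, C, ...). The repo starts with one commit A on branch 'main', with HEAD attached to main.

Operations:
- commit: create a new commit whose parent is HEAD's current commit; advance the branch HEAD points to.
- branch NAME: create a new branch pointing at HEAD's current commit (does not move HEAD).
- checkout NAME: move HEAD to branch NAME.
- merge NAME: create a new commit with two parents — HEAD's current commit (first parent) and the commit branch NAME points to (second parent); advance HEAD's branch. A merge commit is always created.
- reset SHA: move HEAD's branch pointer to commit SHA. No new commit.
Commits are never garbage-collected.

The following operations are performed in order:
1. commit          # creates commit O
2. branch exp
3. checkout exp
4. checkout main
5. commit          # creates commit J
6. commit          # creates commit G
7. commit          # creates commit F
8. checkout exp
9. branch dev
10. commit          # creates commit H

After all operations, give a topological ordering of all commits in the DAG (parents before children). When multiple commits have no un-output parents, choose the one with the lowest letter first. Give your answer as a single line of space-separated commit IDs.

After op 1 (commit): HEAD=main@O [main=O]
After op 2 (branch): HEAD=main@O [exp=O main=O]
After op 3 (checkout): HEAD=exp@O [exp=O main=O]
After op 4 (checkout): HEAD=main@O [exp=O main=O]
After op 5 (commit): HEAD=main@J [exp=O main=J]
After op 6 (commit): HEAD=main@G [exp=O main=G]
After op 7 (commit): HEAD=main@F [exp=O main=F]
After op 8 (checkout): HEAD=exp@O [exp=O main=F]
After op 9 (branch): HEAD=exp@O [dev=O exp=O main=F]
After op 10 (commit): HEAD=exp@H [dev=O exp=H main=F]
commit A: parents=[]
commit F: parents=['G']
commit G: parents=['J']
commit H: parents=['O']
commit J: parents=['O']
commit O: parents=['A']

Answer: A O H J G F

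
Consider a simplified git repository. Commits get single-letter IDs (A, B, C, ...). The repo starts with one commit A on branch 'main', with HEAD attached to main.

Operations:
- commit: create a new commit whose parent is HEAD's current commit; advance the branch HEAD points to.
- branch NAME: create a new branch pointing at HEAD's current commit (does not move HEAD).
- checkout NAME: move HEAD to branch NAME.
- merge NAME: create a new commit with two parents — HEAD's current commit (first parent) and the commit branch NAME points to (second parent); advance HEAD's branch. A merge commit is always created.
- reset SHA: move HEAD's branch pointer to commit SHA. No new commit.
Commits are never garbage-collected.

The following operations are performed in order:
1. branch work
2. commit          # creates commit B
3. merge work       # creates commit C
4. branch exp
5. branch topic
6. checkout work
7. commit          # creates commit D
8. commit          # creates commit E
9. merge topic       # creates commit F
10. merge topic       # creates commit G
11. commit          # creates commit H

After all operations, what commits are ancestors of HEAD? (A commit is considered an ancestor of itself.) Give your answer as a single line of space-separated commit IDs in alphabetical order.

Answer: A B C D E F G H

Derivation:
After op 1 (branch): HEAD=main@A [main=A work=A]
After op 2 (commit): HEAD=main@B [main=B work=A]
After op 3 (merge): HEAD=main@C [main=C work=A]
After op 4 (branch): HEAD=main@C [exp=C main=C work=A]
After op 5 (branch): HEAD=main@C [exp=C main=C topic=C work=A]
After op 6 (checkout): HEAD=work@A [exp=C main=C topic=C work=A]
After op 7 (commit): HEAD=work@D [exp=C main=C topic=C work=D]
After op 8 (commit): HEAD=work@E [exp=C main=C topic=C work=E]
After op 9 (merge): HEAD=work@F [exp=C main=C topic=C work=F]
After op 10 (merge): HEAD=work@G [exp=C main=C topic=C work=G]
After op 11 (commit): HEAD=work@H [exp=C main=C topic=C work=H]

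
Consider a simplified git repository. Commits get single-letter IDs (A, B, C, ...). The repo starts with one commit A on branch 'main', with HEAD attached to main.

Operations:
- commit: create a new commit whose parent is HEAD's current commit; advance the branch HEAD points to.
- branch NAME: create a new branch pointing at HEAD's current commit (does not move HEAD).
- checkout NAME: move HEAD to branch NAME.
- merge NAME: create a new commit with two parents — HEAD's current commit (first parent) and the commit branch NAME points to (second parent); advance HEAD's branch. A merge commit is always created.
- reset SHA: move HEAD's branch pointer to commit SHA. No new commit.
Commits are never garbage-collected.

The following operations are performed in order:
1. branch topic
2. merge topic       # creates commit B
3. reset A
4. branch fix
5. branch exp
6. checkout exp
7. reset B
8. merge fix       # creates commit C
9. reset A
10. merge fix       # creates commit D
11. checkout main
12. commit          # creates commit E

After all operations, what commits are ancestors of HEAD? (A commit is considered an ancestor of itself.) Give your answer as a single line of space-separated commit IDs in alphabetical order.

After op 1 (branch): HEAD=main@A [main=A topic=A]
After op 2 (merge): HEAD=main@B [main=B topic=A]
After op 3 (reset): HEAD=main@A [main=A topic=A]
After op 4 (branch): HEAD=main@A [fix=A main=A topic=A]
After op 5 (branch): HEAD=main@A [exp=A fix=A main=A topic=A]
After op 6 (checkout): HEAD=exp@A [exp=A fix=A main=A topic=A]
After op 7 (reset): HEAD=exp@B [exp=B fix=A main=A topic=A]
After op 8 (merge): HEAD=exp@C [exp=C fix=A main=A topic=A]
After op 9 (reset): HEAD=exp@A [exp=A fix=A main=A topic=A]
After op 10 (merge): HEAD=exp@D [exp=D fix=A main=A topic=A]
After op 11 (checkout): HEAD=main@A [exp=D fix=A main=A topic=A]
After op 12 (commit): HEAD=main@E [exp=D fix=A main=E topic=A]

Answer: A E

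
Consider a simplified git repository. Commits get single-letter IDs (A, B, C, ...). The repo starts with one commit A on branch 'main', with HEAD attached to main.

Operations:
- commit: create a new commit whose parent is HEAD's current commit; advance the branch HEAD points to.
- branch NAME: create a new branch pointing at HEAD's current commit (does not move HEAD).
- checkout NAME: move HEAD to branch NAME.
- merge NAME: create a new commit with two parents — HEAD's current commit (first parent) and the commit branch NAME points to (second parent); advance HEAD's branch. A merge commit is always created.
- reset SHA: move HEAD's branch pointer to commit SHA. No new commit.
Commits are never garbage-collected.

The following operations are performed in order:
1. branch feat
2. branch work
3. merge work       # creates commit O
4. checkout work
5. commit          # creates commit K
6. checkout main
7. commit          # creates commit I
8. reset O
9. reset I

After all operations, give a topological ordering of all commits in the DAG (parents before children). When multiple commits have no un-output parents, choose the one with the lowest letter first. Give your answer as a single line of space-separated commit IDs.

Answer: A K O I

Derivation:
After op 1 (branch): HEAD=main@A [feat=A main=A]
After op 2 (branch): HEAD=main@A [feat=A main=A work=A]
After op 3 (merge): HEAD=main@O [feat=A main=O work=A]
After op 4 (checkout): HEAD=work@A [feat=A main=O work=A]
After op 5 (commit): HEAD=work@K [feat=A main=O work=K]
After op 6 (checkout): HEAD=main@O [feat=A main=O work=K]
After op 7 (commit): HEAD=main@I [feat=A main=I work=K]
After op 8 (reset): HEAD=main@O [feat=A main=O work=K]
After op 9 (reset): HEAD=main@I [feat=A main=I work=K]
commit A: parents=[]
commit I: parents=['O']
commit K: parents=['A']
commit O: parents=['A', 'A']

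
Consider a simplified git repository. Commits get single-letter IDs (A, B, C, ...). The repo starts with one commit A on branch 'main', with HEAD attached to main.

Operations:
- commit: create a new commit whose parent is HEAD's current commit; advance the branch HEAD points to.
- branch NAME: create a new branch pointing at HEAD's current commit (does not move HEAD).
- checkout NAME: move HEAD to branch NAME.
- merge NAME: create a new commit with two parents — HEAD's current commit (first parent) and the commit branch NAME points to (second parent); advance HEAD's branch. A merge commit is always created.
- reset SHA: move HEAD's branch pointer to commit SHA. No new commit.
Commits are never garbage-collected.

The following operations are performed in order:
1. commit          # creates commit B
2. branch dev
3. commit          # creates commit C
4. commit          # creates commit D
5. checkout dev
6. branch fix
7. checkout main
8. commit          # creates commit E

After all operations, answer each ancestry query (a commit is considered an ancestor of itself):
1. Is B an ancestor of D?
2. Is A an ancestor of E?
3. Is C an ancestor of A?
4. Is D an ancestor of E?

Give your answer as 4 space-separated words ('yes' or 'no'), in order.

After op 1 (commit): HEAD=main@B [main=B]
After op 2 (branch): HEAD=main@B [dev=B main=B]
After op 3 (commit): HEAD=main@C [dev=B main=C]
After op 4 (commit): HEAD=main@D [dev=B main=D]
After op 5 (checkout): HEAD=dev@B [dev=B main=D]
After op 6 (branch): HEAD=dev@B [dev=B fix=B main=D]
After op 7 (checkout): HEAD=main@D [dev=B fix=B main=D]
After op 8 (commit): HEAD=main@E [dev=B fix=B main=E]
ancestors(D) = {A,B,C,D}; B in? yes
ancestors(E) = {A,B,C,D,E}; A in? yes
ancestors(A) = {A}; C in? no
ancestors(E) = {A,B,C,D,E}; D in? yes

Answer: yes yes no yes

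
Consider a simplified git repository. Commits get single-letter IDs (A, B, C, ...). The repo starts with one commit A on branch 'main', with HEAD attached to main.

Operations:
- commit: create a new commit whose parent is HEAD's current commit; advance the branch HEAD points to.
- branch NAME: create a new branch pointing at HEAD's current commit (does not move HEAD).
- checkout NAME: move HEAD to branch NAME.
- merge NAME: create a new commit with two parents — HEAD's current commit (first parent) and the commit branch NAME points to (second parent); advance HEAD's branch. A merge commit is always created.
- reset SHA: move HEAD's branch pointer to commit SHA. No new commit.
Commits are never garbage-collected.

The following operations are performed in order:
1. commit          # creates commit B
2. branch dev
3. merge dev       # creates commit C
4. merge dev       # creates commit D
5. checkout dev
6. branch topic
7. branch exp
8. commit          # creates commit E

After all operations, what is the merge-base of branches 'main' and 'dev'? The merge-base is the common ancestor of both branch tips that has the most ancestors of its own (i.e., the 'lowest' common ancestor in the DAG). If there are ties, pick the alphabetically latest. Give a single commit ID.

After op 1 (commit): HEAD=main@B [main=B]
After op 2 (branch): HEAD=main@B [dev=B main=B]
After op 3 (merge): HEAD=main@C [dev=B main=C]
After op 4 (merge): HEAD=main@D [dev=B main=D]
After op 5 (checkout): HEAD=dev@B [dev=B main=D]
After op 6 (branch): HEAD=dev@B [dev=B main=D topic=B]
After op 7 (branch): HEAD=dev@B [dev=B exp=B main=D topic=B]
After op 8 (commit): HEAD=dev@E [dev=E exp=B main=D topic=B]
ancestors(main=D): ['A', 'B', 'C', 'D']
ancestors(dev=E): ['A', 'B', 'E']
common: ['A', 'B']

Answer: B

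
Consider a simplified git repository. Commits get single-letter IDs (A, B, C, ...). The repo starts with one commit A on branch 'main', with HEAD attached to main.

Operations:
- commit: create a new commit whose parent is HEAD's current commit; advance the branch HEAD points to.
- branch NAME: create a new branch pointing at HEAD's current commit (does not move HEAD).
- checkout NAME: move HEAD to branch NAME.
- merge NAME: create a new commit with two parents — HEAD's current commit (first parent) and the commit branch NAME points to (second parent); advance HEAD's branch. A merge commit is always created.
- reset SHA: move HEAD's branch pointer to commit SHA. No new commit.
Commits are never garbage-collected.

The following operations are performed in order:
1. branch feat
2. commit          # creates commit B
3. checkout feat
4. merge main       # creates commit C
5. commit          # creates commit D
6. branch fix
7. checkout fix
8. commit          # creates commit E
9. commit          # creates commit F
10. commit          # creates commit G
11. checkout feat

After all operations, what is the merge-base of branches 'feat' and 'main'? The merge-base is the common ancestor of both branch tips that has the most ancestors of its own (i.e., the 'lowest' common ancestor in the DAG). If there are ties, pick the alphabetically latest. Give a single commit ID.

After op 1 (branch): HEAD=main@A [feat=A main=A]
After op 2 (commit): HEAD=main@B [feat=A main=B]
After op 3 (checkout): HEAD=feat@A [feat=A main=B]
After op 4 (merge): HEAD=feat@C [feat=C main=B]
After op 5 (commit): HEAD=feat@D [feat=D main=B]
After op 6 (branch): HEAD=feat@D [feat=D fix=D main=B]
After op 7 (checkout): HEAD=fix@D [feat=D fix=D main=B]
After op 8 (commit): HEAD=fix@E [feat=D fix=E main=B]
After op 9 (commit): HEAD=fix@F [feat=D fix=F main=B]
After op 10 (commit): HEAD=fix@G [feat=D fix=G main=B]
After op 11 (checkout): HEAD=feat@D [feat=D fix=G main=B]
ancestors(feat=D): ['A', 'B', 'C', 'D']
ancestors(main=B): ['A', 'B']
common: ['A', 'B']

Answer: B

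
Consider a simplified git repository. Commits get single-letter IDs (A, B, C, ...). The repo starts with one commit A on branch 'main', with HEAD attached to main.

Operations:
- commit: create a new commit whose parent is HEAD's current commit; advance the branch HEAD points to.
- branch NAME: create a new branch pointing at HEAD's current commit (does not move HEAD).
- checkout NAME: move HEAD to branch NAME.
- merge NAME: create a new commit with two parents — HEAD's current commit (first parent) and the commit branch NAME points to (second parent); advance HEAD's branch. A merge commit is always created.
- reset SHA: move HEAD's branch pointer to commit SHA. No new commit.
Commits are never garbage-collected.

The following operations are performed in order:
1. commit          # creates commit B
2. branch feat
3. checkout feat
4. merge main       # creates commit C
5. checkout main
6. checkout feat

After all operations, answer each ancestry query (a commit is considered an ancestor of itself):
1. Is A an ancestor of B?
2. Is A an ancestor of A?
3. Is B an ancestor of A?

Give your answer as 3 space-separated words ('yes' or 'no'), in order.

After op 1 (commit): HEAD=main@B [main=B]
After op 2 (branch): HEAD=main@B [feat=B main=B]
After op 3 (checkout): HEAD=feat@B [feat=B main=B]
After op 4 (merge): HEAD=feat@C [feat=C main=B]
After op 5 (checkout): HEAD=main@B [feat=C main=B]
After op 6 (checkout): HEAD=feat@C [feat=C main=B]
ancestors(B) = {A,B}; A in? yes
ancestors(A) = {A}; A in? yes
ancestors(A) = {A}; B in? no

Answer: yes yes no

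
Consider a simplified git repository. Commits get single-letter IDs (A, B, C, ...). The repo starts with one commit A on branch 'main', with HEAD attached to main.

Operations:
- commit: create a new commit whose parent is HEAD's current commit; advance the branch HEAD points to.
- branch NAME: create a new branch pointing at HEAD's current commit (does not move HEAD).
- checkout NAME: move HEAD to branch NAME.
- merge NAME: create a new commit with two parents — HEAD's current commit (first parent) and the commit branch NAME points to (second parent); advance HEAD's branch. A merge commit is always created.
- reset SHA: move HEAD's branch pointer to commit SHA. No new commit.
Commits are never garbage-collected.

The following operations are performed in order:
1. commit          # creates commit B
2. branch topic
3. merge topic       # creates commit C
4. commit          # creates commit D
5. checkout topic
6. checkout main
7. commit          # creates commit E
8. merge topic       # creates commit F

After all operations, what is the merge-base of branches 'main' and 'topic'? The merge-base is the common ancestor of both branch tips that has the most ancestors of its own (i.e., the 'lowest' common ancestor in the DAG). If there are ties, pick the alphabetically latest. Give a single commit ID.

Answer: B

Derivation:
After op 1 (commit): HEAD=main@B [main=B]
After op 2 (branch): HEAD=main@B [main=B topic=B]
After op 3 (merge): HEAD=main@C [main=C topic=B]
After op 4 (commit): HEAD=main@D [main=D topic=B]
After op 5 (checkout): HEAD=topic@B [main=D topic=B]
After op 6 (checkout): HEAD=main@D [main=D topic=B]
After op 7 (commit): HEAD=main@E [main=E topic=B]
After op 8 (merge): HEAD=main@F [main=F topic=B]
ancestors(main=F): ['A', 'B', 'C', 'D', 'E', 'F']
ancestors(topic=B): ['A', 'B']
common: ['A', 'B']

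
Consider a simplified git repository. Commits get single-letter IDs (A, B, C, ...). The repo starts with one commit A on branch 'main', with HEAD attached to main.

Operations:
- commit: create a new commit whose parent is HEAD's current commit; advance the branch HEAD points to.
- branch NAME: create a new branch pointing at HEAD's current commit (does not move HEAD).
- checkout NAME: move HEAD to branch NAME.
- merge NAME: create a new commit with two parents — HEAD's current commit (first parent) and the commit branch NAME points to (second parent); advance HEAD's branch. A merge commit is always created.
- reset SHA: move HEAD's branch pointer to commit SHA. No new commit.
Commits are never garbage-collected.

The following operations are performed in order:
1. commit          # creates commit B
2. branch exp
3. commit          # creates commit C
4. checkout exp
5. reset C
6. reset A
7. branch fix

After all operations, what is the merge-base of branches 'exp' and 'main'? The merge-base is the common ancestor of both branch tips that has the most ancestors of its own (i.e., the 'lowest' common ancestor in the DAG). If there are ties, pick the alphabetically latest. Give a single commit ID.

Answer: A

Derivation:
After op 1 (commit): HEAD=main@B [main=B]
After op 2 (branch): HEAD=main@B [exp=B main=B]
After op 3 (commit): HEAD=main@C [exp=B main=C]
After op 4 (checkout): HEAD=exp@B [exp=B main=C]
After op 5 (reset): HEAD=exp@C [exp=C main=C]
After op 6 (reset): HEAD=exp@A [exp=A main=C]
After op 7 (branch): HEAD=exp@A [exp=A fix=A main=C]
ancestors(exp=A): ['A']
ancestors(main=C): ['A', 'B', 'C']
common: ['A']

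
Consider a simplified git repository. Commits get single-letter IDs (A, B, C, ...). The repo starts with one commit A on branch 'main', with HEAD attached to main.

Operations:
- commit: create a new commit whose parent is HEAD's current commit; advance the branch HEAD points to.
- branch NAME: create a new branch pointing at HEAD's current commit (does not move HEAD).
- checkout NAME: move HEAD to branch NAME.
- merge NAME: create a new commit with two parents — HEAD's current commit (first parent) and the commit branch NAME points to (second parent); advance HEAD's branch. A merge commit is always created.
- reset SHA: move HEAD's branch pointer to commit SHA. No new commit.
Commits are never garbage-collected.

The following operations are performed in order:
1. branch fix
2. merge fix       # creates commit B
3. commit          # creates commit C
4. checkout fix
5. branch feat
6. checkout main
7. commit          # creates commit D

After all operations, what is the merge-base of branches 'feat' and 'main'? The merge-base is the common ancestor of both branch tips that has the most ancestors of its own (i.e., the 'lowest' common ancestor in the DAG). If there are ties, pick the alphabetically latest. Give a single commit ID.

Answer: A

Derivation:
After op 1 (branch): HEAD=main@A [fix=A main=A]
After op 2 (merge): HEAD=main@B [fix=A main=B]
After op 3 (commit): HEAD=main@C [fix=A main=C]
After op 4 (checkout): HEAD=fix@A [fix=A main=C]
After op 5 (branch): HEAD=fix@A [feat=A fix=A main=C]
After op 6 (checkout): HEAD=main@C [feat=A fix=A main=C]
After op 7 (commit): HEAD=main@D [feat=A fix=A main=D]
ancestors(feat=A): ['A']
ancestors(main=D): ['A', 'B', 'C', 'D']
common: ['A']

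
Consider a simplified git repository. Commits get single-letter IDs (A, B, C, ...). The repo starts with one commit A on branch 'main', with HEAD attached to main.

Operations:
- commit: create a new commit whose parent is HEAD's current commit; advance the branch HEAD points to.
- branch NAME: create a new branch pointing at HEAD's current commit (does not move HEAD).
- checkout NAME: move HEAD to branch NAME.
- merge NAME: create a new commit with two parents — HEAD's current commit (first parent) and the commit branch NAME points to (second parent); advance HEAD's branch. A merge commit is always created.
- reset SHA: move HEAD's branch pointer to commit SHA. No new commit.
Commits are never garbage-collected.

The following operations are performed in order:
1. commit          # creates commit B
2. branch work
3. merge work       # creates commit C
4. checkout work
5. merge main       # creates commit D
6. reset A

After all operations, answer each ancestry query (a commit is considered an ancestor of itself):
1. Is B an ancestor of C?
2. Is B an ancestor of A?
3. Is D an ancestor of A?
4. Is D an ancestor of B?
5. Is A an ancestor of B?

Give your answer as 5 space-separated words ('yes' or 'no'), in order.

After op 1 (commit): HEAD=main@B [main=B]
After op 2 (branch): HEAD=main@B [main=B work=B]
After op 3 (merge): HEAD=main@C [main=C work=B]
After op 4 (checkout): HEAD=work@B [main=C work=B]
After op 5 (merge): HEAD=work@D [main=C work=D]
After op 6 (reset): HEAD=work@A [main=C work=A]
ancestors(C) = {A,B,C}; B in? yes
ancestors(A) = {A}; B in? no
ancestors(A) = {A}; D in? no
ancestors(B) = {A,B}; D in? no
ancestors(B) = {A,B}; A in? yes

Answer: yes no no no yes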